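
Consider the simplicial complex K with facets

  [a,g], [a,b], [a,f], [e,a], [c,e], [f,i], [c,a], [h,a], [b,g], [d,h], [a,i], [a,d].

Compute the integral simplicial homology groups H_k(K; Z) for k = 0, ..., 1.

H_0 ≅ Z,  H_1 ≅ Z^4.

Fix the vertex order a < b < c < d < e < f < g < h < i and write every simplex with vertices in increasing order. Then dim K = 1 and the simplices of K are:

  0-simplices (9): a, b, c, d, e, f, g, h, i
  1-simplices (12): ab, ac, ad, ae, af, ag, ah, ai, bg, ce, dh, fi

Hence C_0 ≅ Z^9, C_1 ≅ Z^12.

∂_1: C_1 → C_0 sends each edge [p,q] (with p < q) to q − p.
The resulting 9×12 matrix has rank 8, and its Smith normal form has invariant factors (1,1,1,1,1,1,1,1).

From H_k ≅ ker(∂_k) / im(∂_{k+1}) we obtain:

  H_0: rank C_0 − rank ∂_1 = 9 − 8 = 1, and the invariant factors of ∂_1 are all 1, so H_0 ≅ Z.
  H_1: rank ker ∂_1 − rank ∂_2 = (12 − 8) − 0 = 4, and there is no ∂_2, so H_1 ≅ Z^4.

As a check, the Euler characteristic is 9 − 12 = -3, which agrees with 1 − 4 = -3.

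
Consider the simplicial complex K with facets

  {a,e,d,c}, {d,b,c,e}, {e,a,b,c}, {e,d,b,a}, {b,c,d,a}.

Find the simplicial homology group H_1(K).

K has 5 vertices, 10 edges, 10 triangles, 5 3-simplices.
rank ∂_1 = 4, rank ∂_2 = 6 ⇒ b_1 = 10 − 4 − 6 = 0; all invariant factors of ∂_2 are 1 so no torsion. So H_1 = 0.

H_1 = 0.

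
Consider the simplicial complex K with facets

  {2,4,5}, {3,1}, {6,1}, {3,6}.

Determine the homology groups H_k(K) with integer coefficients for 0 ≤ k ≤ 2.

H_0 = Z^2,  H_1 = Z,  H_2 = 0.

We work with the vertex ordering 1 < 2 < 3 < 4 < 5 < 6. The simplices of K, each written with vertices in increasing order, are:

  0-simplices (6): [1], [2], [3], [4], [5], [6]
  1-simplices (6): [1,3], [1,6], [2,4], [2,5], [3,6], [4,5]
  2-simplices (1): [2,4,5]

Hence C_0 ≅ Z^6, C_1 ≅ Z^6, C_2 ≅ Z^1.

∂_1: C_1 → C_0 is given by ∂[p,q] = [q] − [p].
The resulting 6×6 matrix has rank 4, and its Smith normal form has invariant factors (1,1,1,1).

The boundary map ∂_2: C_2 → C_1 sends each 2-simplex [p,q,r] to [q,r] − [p,r] + [p,q]. For instance
  ∂[2,4,5] = [4,5] − [2,5] + [2,4].
The resulting 6×1 matrix has rank 1, and its Smith normal form has invariant factors (1).

From H_k ≅ ker(∂_k) / im(∂_{k+1}) we obtain:

  H_0: rank C_0 − rank ∂_1 = 6 − 4 = 2, and the invariant factors of ∂_1 are all 1, so H_0 ≅ Z^2.
  H_1: rank ker ∂_1 − rank ∂_2 = (6 − 4) − 1 = 1, and the invariant factors of ∂_2 are all 1, so H_1 ≅ Z.
  H_2: rank ker ∂_2 − rank ∂_3 = (1 − 1) − 0 = 0, and there is no ∂_3, so H_2 ≅ 0.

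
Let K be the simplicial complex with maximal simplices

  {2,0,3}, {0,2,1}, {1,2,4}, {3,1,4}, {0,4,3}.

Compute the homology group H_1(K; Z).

Order the vertices as 0 < 1 < 2 < 3 < 4. Listing each simplex with vertices in this order, K has dimension 2 with simplices:

  0-simplices (5): [0], [1], [2], [3], [4]
  1-simplices (10): [0,1], [0,2], [0,3], [0,4], [1,2], [1,3], [1,4], [2,3], [2,4], [3,4]
  2-simplices (5): [0,1,2], [0,2,3], [0,3,4], [1,2,4], [1,3,4]

so the chain groups are C_0 ≅ Z^5, C_1 ≅ Z^10, C_2 ≅ Z^5.

∂_1: C_1 → C_0 maps an edge to its endpoints' difference, ∂[p,q] = q − p.
The resulting 5×10 matrix has rank 4, and its Smith normal form has invariant factors (1,1,1,1).

Boundary ∂_2: C_2 → C_1 maps a triangle to the signed sum of its edges. For instance
  ∂[1,3,4] = [3,4] − [1,4] + [1,3],
  ∂[0,1,2] = [1,2] − [0,2] + [0,1].
The resulting 10×5 matrix has rank 5, and its Smith normal form has invariant factors (1,1,1,1,1).

Reading off H_k = ker ∂_k / im ∂_{k+1}:

  H_1: rank ker ∂_1 − rank ∂_2 = (10 − 4) − 5 = 1, and the invariant factors of ∂_2 are all 1, so H_1 = Z.

H_1 = Z.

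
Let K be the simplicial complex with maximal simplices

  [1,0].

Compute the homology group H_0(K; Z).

K has 2 vertices, 1 edge.
rank ∂_0 = 0, rank ∂_1 = 1 ⇒ b_0 = 2 − 0 − 1 = 1; all invariant factors of ∂_1 are 1 so no torsion. So H_0 ≅ Z.

H_0 ≅ Z.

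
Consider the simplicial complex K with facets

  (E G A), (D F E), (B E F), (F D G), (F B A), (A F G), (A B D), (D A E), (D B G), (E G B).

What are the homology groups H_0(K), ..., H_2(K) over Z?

Fix the vertex order A < B < D < E < F < G and write every simplex with vertices in increasing order. Then dim K = 2 and the simplices of K are:

  0-simplices (6): A, B, D, E, F, G
  1-simplices (15): AB, AD, AE, AF, AG, BD, BE, BF, BG, DE, DF, DG, EF, EG, FG
  2-simplices (10): ABD, ABF, ADE, AEG, AFG, BDG, BEF, BEG, DEF, DFG

so the chain groups are C_0 ≅ Z^6, C_1 ≅ Z^15, C_2 ≅ Z^10.

The boundary map ∂_1: C_1 → C_0 is given by ∂[p,q] = [q] − [p]. For instance
  ∂BF = F − B.
This gives a 6×15 integer matrix of rank 5; reducing to Smith normal form yields diagonal entries (1,1,1,1,1).

Boundary ∂_2: C_2 → C_1 acts by ∂[p,q,r] = [q,r] − [p,r] + [p,q]. For instance
  ∂ABD = BD − AD + AB,
  ∂DEF = EF − DF + DE.
The 15×10 boundary matrix has rank 10 and Smith normal form diag(1,1,1,1,1,1,1,1,1,2).

Now H_k = ker ∂_k / im ∂_{k+1}, so:

  H_0: rank C_0 − rank ∂_1 = 6 − 5 = 1, and the invariant factors of ∂_1 are all 1, so H_0 = Z.
  H_1: rank ker ∂_1 − rank ∂_2 = (15 − 5) − 10 = 0, and ∂_2 has invariant factor 2 > 1, so H_1 = Z/2.
  H_2: rank ker ∂_2 − rank ∂_3 = (10 − 10) − 0 = 0, and there is no ∂_3, so H_2 = 0.

H_0 = Z,  H_1 = Z/2,  H_2 = 0.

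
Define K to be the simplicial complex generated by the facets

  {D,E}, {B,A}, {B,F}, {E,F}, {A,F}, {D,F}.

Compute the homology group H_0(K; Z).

H_0 = Z.

We work with the vertex ordering A < B < D < E < F. The simplices of K, each written with vertices in increasing order, are:

  0-simplices (5): A, B, D, E, F
  1-simplices (6): AB, AF, BF, DE, DF, EF

giving chain groups C_0 ≅ Z^5, C_1 ≅ Z^6.

∂_1: C_1 → C_0 is given by ∂[p,q] = [q] − [p]. For instance
  ∂DE = E − D.
As a 5×6 matrix over Z this has rank 4, with invariant factors (1,1,1,1).

Now H_k = ker ∂_k / im ∂_{k+1}, so:

  H_0: rank C_0 − rank ∂_1 = 5 − 4 = 1, and the invariant factors of ∂_1 are all 1, so H_0 ≅ Z.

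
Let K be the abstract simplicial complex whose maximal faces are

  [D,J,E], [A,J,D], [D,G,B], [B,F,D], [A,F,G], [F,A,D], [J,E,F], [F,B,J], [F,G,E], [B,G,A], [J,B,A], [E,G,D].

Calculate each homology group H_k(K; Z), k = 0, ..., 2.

H_0 = Z,  H_1 = Z/2,  H_2 = 0.

Fix the vertex order A < B < D < E < F < G < J and write every simplex with vertices in increasing order. Then dim K = 2 and the simplices of K are:

  0-simplices (7): A, B, D, E, F, G, J
  1-simplices (18): AB, AD, AF, AG, AJ, BD, BF, BG, BJ, DE, DF, DG, DJ, EF, EG, EJ, FG, FJ
  2-simplices (12): ABG, ABJ, ADF, ADJ, AFG, BDF, BDG, BFJ, DEG, DEJ, EFG, EFJ

Hence C_0 ≅ Z^7, C_1 ≅ Z^18, C_2 ≅ Z^12.

The boundary map ∂_1: C_1 → C_0 maps an edge to its endpoints' difference, ∂[p,q] = q − p.
As a 7×18 matrix over Z this has rank 6, with invariant factors (1,1,1,1,1,1).

Boundary ∂_2: C_2 → C_1 maps a triangle to the signed sum of its edges. For instance
  ∂ABG = BG − AG + AB,
  ∂ABJ = BJ − AJ + AB.
This gives a 18×12 integer matrix of rank 12; reducing to Smith normal form yields diagonal entries (1,1,1,1,1,1,1,1,1,1,1,2).

Computing H_k = (kernel of ∂_k) / (image of ∂_{k+1}):

  H_0: rank C_0 − rank ∂_1 = 7 − 6 = 1, and the invariant factors of ∂_1 are all 1, so H_0 ≅ Z.
  H_1: rank ker ∂_1 − rank ∂_2 = (18 − 6) − 12 = 0, and ∂_2 has invariant factor 2 > 1, so H_1 ≅ Z/2.
  H_2: rank ker ∂_2 − rank ∂_3 = (12 − 12) − 0 = 0, and there is no ∂_3, so H_2 ≅ 0.

(K is a triangulation of the real projective plane RP^2.)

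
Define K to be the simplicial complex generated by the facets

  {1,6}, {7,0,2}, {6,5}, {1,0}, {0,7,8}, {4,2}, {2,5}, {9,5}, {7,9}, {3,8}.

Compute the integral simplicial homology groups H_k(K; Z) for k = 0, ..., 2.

Fix the vertex order 0 < 1 < 2 < 3 < 4 < 5 < 6 < 7 < 8 < 9 and write every simplex with vertices in increasing order. Then dim K = 2 and the simplices of K are:

  0-simplices (10): [0], [1], [2], [3], [4], [5], [6], [7], [8], [9]
  1-simplices (13): [0,1], [0,2], [0,7], [0,8], [1,6], [2,4], [2,5], [2,7], [3,8], [5,6], [5,9], [7,8], [7,9]
  2-simplices (2): [0,2,7], [0,7,8]

Hence C_0 ≅ Z^10, C_1 ≅ Z^13, C_2 ≅ Z^2.

∂_1: C_1 → C_0 is given by ∂[p,q] = [q] − [p].
This gives a 10×13 integer matrix of rank 9; reducing to Smith normal form yields diagonal entries (1,1,1,1,1,1,1,1,1).

The boundary map ∂_2: C_2 → C_1 maps a triangle to the signed sum of its edges. For instance
  ∂[0,7,8] = [7,8] − [0,8] + [0,7],
  ∂[0,2,7] = [2,7] − [0,7] + [0,2].
The resulting 13×2 matrix has rank 2, and its Smith normal form has invariant factors (1,1).

From H_k ≅ ker(∂_k) / im(∂_{k+1}) we obtain:

  H_0: rank C_0 − rank ∂_1 = 10 − 9 = 1, and the invariant factors of ∂_1 are all 1, so H_0 ≅ Z.
  H_1: rank ker ∂_1 − rank ∂_2 = (13 − 9) − 2 = 2, and the invariant factors of ∂_2 are all 1, so H_1 ≅ Z^2.
  H_2: rank ker ∂_2 − rank ∂_3 = (2 − 2) − 0 = 0, and there is no ∂_3, so H_2 ≅ 0.

As a check, the Euler characteristic is 10 − 13 + 2 = -1, which agrees with 1 − 2 + 0 = -1.

H_0 = Z,  H_1 = Z^2,  H_2 = 0.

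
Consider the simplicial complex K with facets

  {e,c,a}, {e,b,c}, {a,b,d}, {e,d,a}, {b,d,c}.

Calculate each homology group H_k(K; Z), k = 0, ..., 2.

Take the total order a < b < c < d < e on the vertex set. Then K (dimension 2) consists of the simplices:

  0-simplices (5): a, b, c, d, e
  1-simplices (10): ab, ac, ad, ae, bc, bd, be, cd, ce, de
  2-simplices (5): abd, ace, ade, bcd, bce

giving chain groups C_0 ≅ Z^5, C_1 ≅ Z^10, C_2 ≅ Z^5.

Boundary ∂_1: C_1 → C_0 maps an edge to its endpoints' difference, ∂[p,q] = q − p.
The resulting 5×10 matrix has rank 4, and its Smith normal form has invariant factors (1,1,1,1).

∂_2: C_2 → C_1 sends each 2-simplex [p,q,r] to [q,r] − [p,r] + [p,q]. For instance
  ∂bcd = cd − bd + bc,
  ∂ade = de − ae + ad.
This gives a 10×5 integer matrix of rank 5; reducing to Smith normal form yields diagonal entries (1,1,1,1,1).

Now H_k = ker ∂_k / im ∂_{k+1}, so:

  H_0: rank C_0 − rank ∂_1 = 5 − 4 = 1, and the invariant factors of ∂_1 are all 1, so H_0 = Z.
  H_1: rank ker ∂_1 − rank ∂_2 = (10 − 4) − 5 = 1, and the invariant factors of ∂_2 are all 1, so H_1 = Z.
  H_2: rank ker ∂_2 − rank ∂_3 = (5 − 5) − 0 = 0, and there is no ∂_3, so H_2 = 0.

As a check, the Euler characteristic is 5 − 10 + 5 = 0, which agrees with 1 − 1 + 0 = 0.

H_0 = Z,  H_1 = Z,  H_2 = 0.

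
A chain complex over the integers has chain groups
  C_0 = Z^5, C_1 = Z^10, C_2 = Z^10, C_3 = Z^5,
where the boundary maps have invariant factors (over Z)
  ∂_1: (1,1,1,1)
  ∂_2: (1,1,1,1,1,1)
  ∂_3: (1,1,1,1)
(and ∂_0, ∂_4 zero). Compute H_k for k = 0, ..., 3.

H_0: b_0 = 5 − 0 − 4 = 1; torsion from ∂_1 factors > 1: none. So H_0 ≅ Z.
H_1: b_1 = 10 − 4 − 6 = 0; torsion from ∂_2 factors > 1: none. So H_1 ≅ 0.
H_2: b_2 = 10 − 6 − 4 = 0; torsion from ∂_3 factors > 1: none. So H_2 ≅ 0.
H_3: b_3 = 5 − 4 − 0 = 1; torsion from ∂_4 factors > 1: none. So H_3 ≅ Z.

H_0 ≅ Z,  H_1 = 0,  H_2 = 0,  H_3 ≅ Z.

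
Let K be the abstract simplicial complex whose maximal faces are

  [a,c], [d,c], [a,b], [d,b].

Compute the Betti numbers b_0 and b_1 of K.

Order the vertices as a < b < c < d. Listing each simplex with vertices in this order, K has dimension 1 with simplices:

  0-simplices (4): a, b, c, d
  1-simplices (4): ab, ac, bd, cd

giving chain groups C_0 ≅ Z^4, C_1 ≅ Z^4.

The boundary map ∂_1: C_1 → C_0 maps an edge to its endpoints' difference, ∂[p,q] = q − p.
The resulting 4×4 matrix has rank 3, and its Smith normal form has invariant factors (1,1,1).

Now H_k = ker ∂_k / im ∂_{k+1}, so:

  H_0: rank C_0 − rank ∂_1 = 4 − 3 = 1, and the invariant factors of ∂_1 are all 1, so H_0 = Z.
  H_1: rank ker ∂_1 − rank ∂_2 = (4 − 3) − 0 = 1, and there is no ∂_2, so H_1 = Z.

Hence the Betti numbers are b_0 = 1, b_1 = 1.

b_0 = 1, b_1 = 1.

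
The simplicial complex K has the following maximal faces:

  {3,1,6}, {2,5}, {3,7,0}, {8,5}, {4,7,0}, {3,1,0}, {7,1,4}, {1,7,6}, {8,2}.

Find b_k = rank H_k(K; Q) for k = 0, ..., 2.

b_0 = 2, b_1 = 2, b_2 = 0.

Fix the vertex order 0 < 1 < 2 < 3 < 4 < 5 < 6 < 7 < 8 and write every simplex with vertices in increasing order. Then dim K = 2 and the simplices of K are:

  0-simplices (9): [0], [1], [2], [3], [4], [5], [6], [7], [8]
  1-simplices (15): [0,1], [0,3], [0,4], [0,7], [1,3], [1,4], [1,6], [1,7], [2,5], [2,8], [3,6], [3,7], [4,7], [5,8], [6,7]
  2-simplices (6): [0,1,3], [0,3,7], [0,4,7], [1,3,6], [1,4,7], [1,6,7]

giving chain groups C_0 ≅ Z^9, C_1 ≅ Z^15, C_2 ≅ Z^6.

The boundary map ∂_1: C_1 → C_0 sends each edge [p,q] (with p < q) to q − p.
The 9×15 boundary matrix has rank 7 and Smith normal form diag(1,1,1,1,1,1,1).

The boundary map ∂_2: C_2 → C_1 acts by ∂[p,q,r] = [q,r] − [p,r] + [p,q]. For instance
  ∂[1,4,7] = [4,7] − [1,7] + [1,4],
  ∂[0,4,7] = [4,7] − [0,7] + [0,4].
The resulting 15×6 matrix has rank 6, and its Smith normal form has invariant factors (1,1,1,1,1,1).

From H_k ≅ ker(∂_k) / im(∂_{k+1}) we obtain:

  H_0: rank C_0 − rank ∂_1 = 9 − 7 = 2, and the invariant factors of ∂_1 are all 1, so H_0 = Z^2.
  H_1: rank ker ∂_1 − rank ∂_2 = (15 − 7) − 6 = 2, and the invariant factors of ∂_2 are all 1, so H_1 = Z^2.
  H_2: rank ker ∂_2 − rank ∂_3 = (6 − 6) − 0 = 0, and there is no ∂_3, so H_2 = 0.

As a check, the Euler characteristic is 9 − 15 + 6 = 0, which agrees with 2 − 2 + 0 = 0.
(K is a triangulation of the disjoint union of the cylinder S^1 x I and the circle S^1.)

Hence the Betti numbers are b_0 = 2, b_1 = 2, b_2 = 0.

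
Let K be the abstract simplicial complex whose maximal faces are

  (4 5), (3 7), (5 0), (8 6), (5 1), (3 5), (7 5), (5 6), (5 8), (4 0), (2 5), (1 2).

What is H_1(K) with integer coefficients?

H_1 ≅ Z^4.

Order the vertices as 0 < 1 < 2 < 3 < 4 < 5 < 6 < 7 < 8. Listing each simplex with vertices in this order, K has dimension 1 with simplices:

  0-simplices (9): [0], [1], [2], [3], [4], [5], [6], [7], [8]
  1-simplices (12): [0,4], [0,5], [1,2], [1,5], [2,5], [3,5], [3,7], [4,5], [5,6], [5,7], [5,8], [6,8]

Hence C_0 ≅ Z^9, C_1 ≅ Z^12.

∂_1: C_1 → C_0 maps an edge to its endpoints' difference, ∂[p,q] = q − p.
The resulting 9×12 matrix has rank 8, and its Smith normal form has invariant factors (1,1,1,1,1,1,1,1).

Now H_k = ker ∂_k / im ∂_{k+1}, so:

  H_1: rank ker ∂_1 − rank ∂_2 = (12 − 8) − 0 = 4, and there is no ∂_2, so H_1 = Z^4.

(K is a triangulation of a wedge of 4 circles.)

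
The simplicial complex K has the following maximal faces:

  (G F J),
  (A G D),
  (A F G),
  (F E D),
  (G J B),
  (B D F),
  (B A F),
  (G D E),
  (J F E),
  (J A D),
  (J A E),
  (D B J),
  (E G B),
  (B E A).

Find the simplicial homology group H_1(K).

We work with the vertex ordering A < B < D < E < F < G < J. The simplices of K, each written with vertices in increasing order, are:

  0-simplices (7): A, B, D, E, F, G, J
  1-simplices (21): AB, AD, AE, AF, AG, AJ, BD, BE, BF, BG, BJ, DE, DF, DG, DJ, EF, EG, EJ, FG, FJ, GJ
  2-simplices (14): ABE, ABF, ADG, ADJ, AEJ, AFG, BDF, BDJ, BEG, BGJ, DEF, DEG, EFJ, FGJ

so the chain groups are C_0 ≅ Z^7, C_1 ≅ Z^21, C_2 ≅ Z^14.

Boundary ∂_1: C_1 → C_0 maps an edge to its endpoints' difference, ∂[p,q] = q − p.
As a 7×21 matrix over Z this has rank 6, with invariant factors (1,1,1,1,1,1).

Boundary ∂_2: C_2 → C_1 sends each 2-simplex [p,q,r] to [q,r] − [p,r] + [p,q]. For instance
  ∂ABF = BF − AF + AB,
  ∂DEG = EG − DG + DE.
The resulting 21×14 matrix has rank 13, and its Smith normal form has invariant factors (1,1,1,1,1,1,1,1,1,1,1,1,1).

Computing H_k = (kernel of ∂_k) / (image of ∂_{k+1}):

  H_1: rank ker ∂_1 − rank ∂_2 = (21 − 6) − 13 = 2, and the invariant factors of ∂_2 are all 1, so H_1 = Z^2.

H_1 ≅ Z^2.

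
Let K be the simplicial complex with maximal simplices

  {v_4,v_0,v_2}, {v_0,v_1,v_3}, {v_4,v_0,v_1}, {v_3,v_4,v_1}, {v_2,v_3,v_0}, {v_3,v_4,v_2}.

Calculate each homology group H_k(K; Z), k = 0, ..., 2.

H_0 ≅ Z,  H_1 = 0,  H_2 ≅ Z.

We work with the vertex ordering v_0 < v_1 < v_2 < v_3 < v_4. The simplices of K, each written with vertices in increasing order, are:

  0-simplices (5): [v_0], [v_1], [v_2], [v_3], [v_4]
  1-simplices (9): [v_0,v_1], [v_0,v_2], [v_0,v_3], [v_0,v_4], [v_1,v_3], [v_1,v_4], [v_2,v_3], [v_2,v_4], [v_3,v_4]
  2-simplices (6): [v_0,v_1,v_3], [v_0,v_1,v_4], [v_0,v_2,v_3], [v_0,v_2,v_4], [v_1,v_3,v_4], [v_2,v_3,v_4]

so the chain groups are C_0 ≅ Z^5, C_1 ≅ Z^9, C_2 ≅ Z^6.

Boundary ∂_1: C_1 → C_0 is given by ∂[p,q] = [q] − [p].
This gives a 5×9 integer matrix of rank 4; reducing to Smith normal form yields diagonal entries (1,1,1,1).

The boundary map ∂_2: C_2 → C_1 acts by ∂[p,q,r] = [q,r] − [p,r] + [p,q]. For instance
  ∂[v_1,v_3,v_4] = [v_3,v_4] − [v_1,v_4] + [v_1,v_3],
  ∂[v_0,v_2,v_3] = [v_2,v_3] − [v_0,v_3] + [v_0,v_2].
This gives a 9×6 integer matrix of rank 5; reducing to Smith normal form yields diagonal entries (1,1,1,1,1).

Reading off H_k = ker ∂_k / im ∂_{k+1}:

  H_0: rank C_0 − rank ∂_1 = 5 − 4 = 1, and the invariant factors of ∂_1 are all 1, so H_0 ≅ Z.
  H_1: rank ker ∂_1 − rank ∂_2 = (9 − 4) − 5 = 0, and the invariant factors of ∂_2 are all 1, so H_1 ≅ 0.
  H_2: rank ker ∂_2 − rank ∂_3 = (6 − 5) − 0 = 1, and there is no ∂_3, so H_2 ≅ Z.

As a check, the Euler characteristic is 5 − 9 + 6 = 2, which agrees with 1 − 0 + 1 = 2.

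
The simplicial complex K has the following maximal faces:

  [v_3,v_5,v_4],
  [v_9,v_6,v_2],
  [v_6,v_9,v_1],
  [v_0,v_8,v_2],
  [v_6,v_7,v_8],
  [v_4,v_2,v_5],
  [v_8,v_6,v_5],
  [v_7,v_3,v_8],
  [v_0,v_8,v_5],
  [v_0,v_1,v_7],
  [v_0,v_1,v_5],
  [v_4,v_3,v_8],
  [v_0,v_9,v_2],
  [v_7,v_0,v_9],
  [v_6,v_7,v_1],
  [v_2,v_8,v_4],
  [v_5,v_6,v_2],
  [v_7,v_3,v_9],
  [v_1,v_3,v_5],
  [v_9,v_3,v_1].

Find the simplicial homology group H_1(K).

H_1 = Z ⊕ Z/2.

Fix the vertex order v_0 < v_1 < v_2 < v_3 < v_4 < v_5 < v_6 < v_7 < v_8 < v_9 and write every simplex with vertices in increasing order. Then dim K = 2 and the simplices of K are:

  0-simplices (10): [v_0], [v_1], [v_2], [v_3], [v_4], [v_5], [v_6], [v_7], [v_8], [v_9]
  1-simplices (30): (30 of them)
  2-simplices (20): (20 of them)

so the chain groups are C_0 ≅ Z^10, C_1 ≅ Z^30, C_2 ≅ Z^20.

Boundary ∂_1: C_1 → C_0 is given by ∂[p,q] = [q] − [p]. For instance
  ∂[v_0,v_8] = [v_8] − [v_0].
The 10×30 boundary matrix has rank 9 and Smith normal form diag(1,1,1,1,1,1,1,1,1).

Boundary ∂_2: C_2 → C_1 sends each 2-simplex [p,q,r] to [q,r] − [p,r] + [p,q]. For instance
  ∂[v_0,v_1,v_7] = [v_1,v_7] − [v_0,v_7] + [v_0,v_1],
  ∂[v_0,v_7,v_9] = [v_7,v_9] − [v_0,v_9] + [v_0,v_7].
The 30×20 boundary matrix has rank 20 and Smith normal form diag(1,1,1,1,1,1,1,1,1,1,1,1,1,1,1,1,1,1,1,2).

Computing H_k = (kernel of ∂_k) / (image of ∂_{k+1}):

  H_1: rank ker ∂_1 − rank ∂_2 = (30 − 9) − 20 = 1, and ∂_2 has invariant factor 2 > 1, so H_1 = Z ⊕ Z/2.

(K is a triangulation of the Klein bottle.)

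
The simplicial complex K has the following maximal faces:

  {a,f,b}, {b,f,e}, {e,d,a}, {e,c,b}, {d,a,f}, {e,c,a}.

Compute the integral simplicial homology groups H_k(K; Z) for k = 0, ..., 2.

H_0 = Z,  H_1 = Z,  H_2 = 0.

Take the total order a < b < c < d < e < f on the vertex set. Then K (dimension 2) consists of the simplices:

  0-simplices (6): a, b, c, d, e, f
  1-simplices (12): ab, ac, ad, ae, af, bc, be, bf, ce, de, df, ef
  2-simplices (6): abf, ace, ade, adf, bce, bef

Hence C_0 ≅ Z^6, C_1 ≅ Z^12, C_2 ≅ Z^6.

The boundary map ∂_1: C_1 → C_0 maps an edge to its endpoints' difference, ∂[p,q] = q − p.
This gives a 6×12 integer matrix of rank 5; reducing to Smith normal form yields diagonal entries (1,1,1,1,1).

Boundary ∂_2: C_2 → C_1 sends each 2-simplex [p,q,r] to [q,r] − [p,r] + [p,q]. For instance
  ∂ace = ce − ae + ac,
  ∂bce = ce − be + bc.
The 12×6 boundary matrix has rank 6 and Smith normal form diag(1,1,1,1,1,1).

Reading off H_k = ker ∂_k / im ∂_{k+1}:

  H_0: rank C_0 − rank ∂_1 = 6 − 5 = 1, and the invariant factors of ∂_1 are all 1, so H_0 = Z.
  H_1: rank ker ∂_1 − rank ∂_2 = (12 − 5) − 6 = 1, and the invariant factors of ∂_2 are all 1, so H_1 = Z.
  H_2: rank ker ∂_2 − rank ∂_3 = (6 − 6) − 0 = 0, and there is no ∂_3, so H_2 = 0.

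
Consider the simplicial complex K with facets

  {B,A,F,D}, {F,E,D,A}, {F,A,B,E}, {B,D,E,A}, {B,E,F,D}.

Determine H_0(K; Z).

Take the total order A < B < D < E < F on the vertex set. Then K (dimension 3) consists of the simplices:

  0-simplices (5): A, B, D, E, F
  1-simplices (10): AB, AD, AE, AF, BD, BE, BF, DE, DF, EF
  2-simplices (10): ABD, ABE, ABF, ADE, ADF, AEF, BDE, BDF, BEF, DEF
  3-simplices (5): ABDE, ABDF, ABEF, ADEF, BDEF

so the chain groups are C_0 ≅ Z^5, C_1 ≅ Z^10, C_2 ≅ Z^10, C_3 ≅ Z^5.

Boundary ∂_1: C_1 → C_0 maps an edge to its endpoints' difference, ∂[p,q] = q − p. For instance
  ∂AF = F − A.
The 5×10 boundary matrix has rank 4 and Smith normal form diag(1,1,1,1).

∂_2: C_2 → C_1 acts by ∂[p,q,r] = [q,r] − [p,r] + [p,q]. For instance
  ∂ADE = DE − AE + AD,
  ∂ABE = BE − AE + AB.
The 10×10 boundary matrix has rank 6 and Smith normal form diag(1,1,1,1,1,1).

Boundary ∂_3: C_3 → C_2 sends each 3-simplex σ to the alternating sum Σ_i (−1)^i (σ with its i-th vertex removed). For instance
  ∂BDEF = DEF − BEF + BDF − BDE,
  ∂ADEF = DEF − AEF + ADF − ADE.
As a 10×5 matrix over Z this has rank 4, with invariant factors (1,1,1,1).

From H_k ≅ ker(∂_k) / im(∂_{k+1}) we obtain:

  H_0: rank C_0 − rank ∂_1 = 5 − 4 = 1, and the invariant factors of ∂_1 are all 1, so H_0 = Z.

H_0 = Z.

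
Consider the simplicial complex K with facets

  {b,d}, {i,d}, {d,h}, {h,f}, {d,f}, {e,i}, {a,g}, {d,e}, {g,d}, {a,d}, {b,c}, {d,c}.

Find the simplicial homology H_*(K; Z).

We work with the vertex ordering a < b < c < d < e < f < g < h < i. The simplices of K, each written with vertices in increasing order, are:

  0-simplices (9): a, b, c, d, e, f, g, h, i
  1-simplices (12): ad, ag, bc, bd, cd, de, df, dg, dh, di, ei, fh

Hence C_0 ≅ Z^9, C_1 ≅ Z^12.

∂_1: C_1 → C_0 is given by ∂[p,q] = [q] − [p].
As a 9×12 matrix over Z this has rank 8, with invariant factors (1,1,1,1,1,1,1,1).

Computing H_k = (kernel of ∂_k) / (image of ∂_{k+1}):

  H_0: rank C_0 − rank ∂_1 = 9 − 8 = 1, and the invariant factors of ∂_1 are all 1, so H_0 ≅ Z.
  H_1: rank ker ∂_1 − rank ∂_2 = (12 − 8) − 0 = 4, and there is no ∂_2, so H_1 ≅ Z^4.

(K is a triangulation of a wedge of 4 circles.)

H_0 = Z,  H_1 = Z^4.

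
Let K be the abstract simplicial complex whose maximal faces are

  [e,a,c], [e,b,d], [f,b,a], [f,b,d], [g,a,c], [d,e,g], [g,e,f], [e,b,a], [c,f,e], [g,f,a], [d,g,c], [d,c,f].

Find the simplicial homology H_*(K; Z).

We work with the vertex ordering a < b < c < d < e < f < g. The simplices of K, each written with vertices in increasing order, are:

  0-simplices (7): a, b, c, d, e, f, g
  1-simplices (18): ab, ac, ae, af, ag, bd, be, bf, cd, ce, cf, cg, de, df, dg, ef, eg, fg
  2-simplices (12): abe, abf, ace, acg, afg, bde, bdf, cdf, cdg, cef, deg, efg

Hence C_0 ≅ Z^7, C_1 ≅ Z^18, C_2 ≅ Z^12.

Boundary ∂_1: C_1 → C_0 maps an edge to its endpoints' difference, ∂[p,q] = q − p.
This gives a 7×18 integer matrix of rank 6; reducing to Smith normal form yields diagonal entries (1,1,1,1,1,1).

Boundary ∂_2: C_2 → C_1 sends each 2-simplex [p,q,r] to [q,r] − [p,r] + [p,q]. For instance
  ∂acg = cg − ag + ac,
  ∂cdg = dg − cg + cd.
The 18×12 boundary matrix has rank 12 and Smith normal form diag(1,1,1,1,1,1,1,1,1,1,1,2).

Reading off H_k = ker ∂_k / im ∂_{k+1}:

  H_0: rank C_0 − rank ∂_1 = 7 − 6 = 1, and the invariant factors of ∂_1 are all 1, so H_0 = Z.
  H_1: rank ker ∂_1 − rank ∂_2 = (18 − 6) − 12 = 0, and ∂_2 has invariant factor 2 > 1, so H_1 = Z/2.
  H_2: rank ker ∂_2 − rank ∂_3 = (12 − 12) − 0 = 0, and there is no ∂_3, so H_2 = 0.

As a check, the Euler characteristic is 7 − 18 + 12 = 1, which agrees with 1 − 0 + 0 = 1.

H_0 ≅ Z,  H_1 ≅ Z/2,  H_2 = 0.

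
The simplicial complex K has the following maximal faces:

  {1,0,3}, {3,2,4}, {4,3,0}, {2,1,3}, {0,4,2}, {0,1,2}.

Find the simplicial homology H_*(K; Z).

K has 5 vertices, 9 edges, 6 triangles.
rank ∂_0 = 0, rank ∂_1 = 4 ⇒ b_0 = 5 − 0 − 4 = 1; all invariant factors of ∂_1 are 1 so no torsion. So H_0 ≅ Z.
rank ∂_1 = 4, rank ∂_2 = 5 ⇒ b_1 = 9 − 4 − 5 = 0; all invariant factors of ∂_2 are 1 so no torsion. So H_1 ≅ 0.
rank ∂_2 = 5, rank ∂_3 = 0 ⇒ b_2 = 6 − 5 − 0 = 1. So H_2 ≅ Z.

H_0 ≅ Z,  H_1 = 0,  H_2 ≅ Z.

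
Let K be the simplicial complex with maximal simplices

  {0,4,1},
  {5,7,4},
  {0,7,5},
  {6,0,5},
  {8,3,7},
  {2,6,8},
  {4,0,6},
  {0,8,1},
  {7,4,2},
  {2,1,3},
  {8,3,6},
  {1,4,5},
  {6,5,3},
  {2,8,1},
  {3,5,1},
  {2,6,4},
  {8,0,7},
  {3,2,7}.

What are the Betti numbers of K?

K has 9 vertices, 27 edges, 18 triangles.
rank ∂_0 = 0, rank ∂_1 = 8 ⇒ b_0 = 9 − 0 − 8 = 1; all invariant factors of ∂_1 are 1 so no torsion. So H_0 = Z.
rank ∂_1 = 8, rank ∂_2 = 18 ⇒ b_1 = 27 − 8 − 18 = 1; ∂_2 has invariant factor(s) [2] giving torsion. So H_1 = Z ⊕ Z/2Z.
rank ∂_2 = 18, rank ∂_3 = 0 ⇒ b_2 = 18 − 18 − 0 = 0. So H_2 = 0.

b_0 = 1, b_1 = 1, b_2 = 0.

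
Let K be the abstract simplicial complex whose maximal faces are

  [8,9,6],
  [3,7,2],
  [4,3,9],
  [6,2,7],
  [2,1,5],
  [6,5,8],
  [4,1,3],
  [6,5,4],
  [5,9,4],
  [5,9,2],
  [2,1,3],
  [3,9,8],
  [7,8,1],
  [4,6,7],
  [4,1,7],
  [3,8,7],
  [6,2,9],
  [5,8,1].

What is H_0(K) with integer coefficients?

H_0 ≅ Z.

Take the total order 1 < 2 < 3 < 4 < 5 < 6 < 7 < 8 < 9 on the vertex set. Then K (dimension 2) consists of the simplices:

  0-simplices (9): [1], [2], [3], [4], [5], [6], [7], [8], [9]
  1-simplices (27): (27 of them)
  2-simplices (18): [1,2,3], [1,2,5], [1,3,4], [1,4,7], [1,5,8], [1,7,8], [2,3,7], [2,5,9], [2,6,7], [2,6,9], [3,4,9], [3,7,8], [3,8,9], [4,5,6], [4,5,9], [4,6,7], [5,6,8], [6,8,9]

so the chain groups are C_0 ≅ Z^9, C_1 ≅ Z^27, C_2 ≅ Z^18.

Boundary ∂_1: C_1 → C_0 maps an edge to its endpoints' difference, ∂[p,q] = q − p. For instance
  ∂[1,4] = [4] − [1].
This gives a 9×27 integer matrix of rank 8; reducing to Smith normal form yields diagonal entries (1,1,1,1,1,1,1,1).

Boundary ∂_2: C_2 → C_1 maps a triangle to the signed sum of its edges. For instance
  ∂[6,8,9] = [8,9] − [6,9] + [6,8],
  ∂[2,6,7] = [6,7] − [2,7] + [2,6].
As a 27×18 matrix over Z this has rank 18, with invariant factors (1,1,1,1,1,1,1,1,1,1,1,1,1,1,1,1,1,2).

Now H_k = ker ∂_k / im ∂_{k+1}, so:

  H_0: rank C_0 − rank ∂_1 = 9 − 8 = 1, and the invariant factors of ∂_1 are all 1, so H_0 ≅ Z.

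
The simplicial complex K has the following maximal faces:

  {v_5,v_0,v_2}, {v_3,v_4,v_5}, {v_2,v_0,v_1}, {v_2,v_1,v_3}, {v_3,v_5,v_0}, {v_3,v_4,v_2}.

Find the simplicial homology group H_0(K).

Take the total order v_0 < v_1 < v_2 < v_3 < v_4 < v_5 on the vertex set. Then K (dimension 2) consists of the simplices:

  0-simplices (6): [v_0], [v_1], [v_2], [v_3], [v_4], [v_5]
  1-simplices (12): [v_0,v_1], [v_0,v_2], [v_0,v_3], [v_0,v_5], [v_1,v_2], [v_1,v_3], [v_2,v_3], [v_2,v_4], [v_2,v_5], [v_3,v_4], [v_3,v_5], [v_4,v_5]
  2-simplices (6): [v_0,v_1,v_2], [v_0,v_2,v_5], [v_0,v_3,v_5], [v_1,v_2,v_3], [v_2,v_3,v_4], [v_3,v_4,v_5]

giving chain groups C_0 ≅ Z^6, C_1 ≅ Z^12, C_2 ≅ Z^6.

The boundary map ∂_1: C_1 → C_0 sends each edge [p,q] (with p < q) to q − p.
The 6×12 boundary matrix has rank 5 and Smith normal form diag(1,1,1,1,1).

∂_2: C_2 → C_1 acts by ∂[p,q,r] = [q,r] − [p,r] + [p,q]. For instance
  ∂[v_0,v_2,v_5] = [v_2,v_5] − [v_0,v_5] + [v_0,v_2],
  ∂[v_3,v_4,v_5] = [v_4,v_5] − [v_3,v_5] + [v_3,v_4].
This gives a 12×6 integer matrix of rank 6; reducing to Smith normal form yields diagonal entries (1,1,1,1,1,1).

From H_k ≅ ker(∂_k) / im(∂_{k+1}) we obtain:

  H_0: rank C_0 − rank ∂_1 = 6 − 5 = 1, and the invariant factors of ∂_1 are all 1, so H_0 ≅ Z.

H_0 ≅ Z.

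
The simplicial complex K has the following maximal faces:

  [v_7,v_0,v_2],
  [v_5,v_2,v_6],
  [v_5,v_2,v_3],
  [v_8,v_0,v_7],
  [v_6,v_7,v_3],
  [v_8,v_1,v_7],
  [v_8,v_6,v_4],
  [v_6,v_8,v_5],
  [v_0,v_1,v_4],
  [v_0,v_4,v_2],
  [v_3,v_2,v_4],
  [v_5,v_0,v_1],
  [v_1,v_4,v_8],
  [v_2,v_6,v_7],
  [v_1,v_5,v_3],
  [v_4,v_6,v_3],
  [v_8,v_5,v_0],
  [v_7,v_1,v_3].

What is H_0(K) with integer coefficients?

Fix the vertex order v_0 < v_1 < v_2 < v_3 < v_4 < v_5 < v_6 < v_7 < v_8 and write every simplex with vertices in increasing order. Then dim K = 2 and the simplices of K are:

  0-simplices (9): [v_0], [v_1], [v_2], [v_3], [v_4], [v_5], [v_6], [v_7], [v_8]
  1-simplices (27): (27 of them)
  2-simplices (18): (18 of them)

so the chain groups are C_0 ≅ Z^9, C_1 ≅ Z^27, C_2 ≅ Z^18.

The boundary map ∂_1: C_1 → C_0 sends each edge [p,q] (with p < q) to q − p.
As a 9×27 matrix over Z this has rank 8, with invariant factors (1,1,1,1,1,1,1,1).

Boundary ∂_2: C_2 → C_1 acts by ∂[p,q,r] = [q,r] − [p,r] + [p,q]. For instance
  ∂[v_2,v_5,v_6] = [v_5,v_6] − [v_2,v_6] + [v_2,v_5],
  ∂[v_2,v_3,v_5] = [v_3,v_5] − [v_2,v_5] + [v_2,v_3].
This gives a 27×18 integer matrix of rank 18; reducing to Smith normal form yields diagonal entries (1,1,1,1,1,1,1,1,1,1,1,1,1,1,1,1,1,2).

Computing H_k = (kernel of ∂_k) / (image of ∂_{k+1}):

  H_0: rank C_0 − rank ∂_1 = 9 − 8 = 1, and the invariant factors of ∂_1 are all 1, so H_0 = Z.

H_0 ≅ Z.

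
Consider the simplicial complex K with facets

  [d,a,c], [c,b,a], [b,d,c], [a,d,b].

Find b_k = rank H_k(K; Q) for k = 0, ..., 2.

b_0 = 1, b_1 = 0, b_2 = 1.

Fix the vertex order a < b < c < d and write every simplex with vertices in increasing order. Then dim K = 2 and the simplices of K are:

  0-simplices (4): a, b, c, d
  1-simplices (6): ab, ac, ad, bc, bd, cd
  2-simplices (4): abc, abd, acd, bcd

so the chain groups are C_0 ≅ Z^4, C_1 ≅ Z^6, C_2 ≅ Z^4.

Boundary ∂_1: C_1 → C_0 sends each edge [p,q] (with p < q) to q − p.
This gives a 4×6 integer matrix of rank 3; reducing to Smith normal form yields diagonal entries (1,1,1).

Boundary ∂_2: C_2 → C_1 maps a triangle to the signed sum of its edges. For instance
  ∂abd = bd − ad + ab,
  ∂bcd = cd − bd + bc.
This gives a 6×4 integer matrix of rank 3; reducing to Smith normal form yields diagonal entries (1,1,1).

Reading off H_k = ker ∂_k / im ∂_{k+1}:

  H_0: rank C_0 − rank ∂_1 = 4 − 3 = 1, and the invariant factors of ∂_1 are all 1, so H_0 = Z.
  H_1: rank ker ∂_1 − rank ∂_2 = (6 − 3) − 3 = 0, and the invariant factors of ∂_2 are all 1, so H_1 = 0.
  H_2: rank ker ∂_2 − rank ∂_3 = (4 − 3) − 0 = 1, and there is no ∂_3, so H_2 = Z.

As a check, the Euler characteristic is 4 − 6 + 4 = 2, which agrees with 1 − 0 + 1 = 2.

Hence the Betti numbers are b_0 = 1, b_1 = 0, b_2 = 1.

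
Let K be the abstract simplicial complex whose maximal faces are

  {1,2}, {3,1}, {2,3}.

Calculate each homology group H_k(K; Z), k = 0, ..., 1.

H_0 = Z,  H_1 = Z.

We work with the vertex ordering 1 < 2 < 3. The simplices of K, each written with vertices in increasing order, are:

  0-simplices (3): [1], [2], [3]
  1-simplices (3): [1,2], [1,3], [2,3]

Hence C_0 ≅ Z^3, C_1 ≅ Z^3.

∂_1: C_1 → C_0 maps an edge to its endpoints' difference, ∂[p,q] = q − p.
The 3×3 boundary matrix has rank 2 and Smith normal form diag(1,1).

Computing H_k = (kernel of ∂_k) / (image of ∂_{k+1}):

  H_0: rank C_0 − rank ∂_1 = 3 − 2 = 1, and the invariant factors of ∂_1 are all 1, so H_0 = Z.
  H_1: rank ker ∂_1 − rank ∂_2 = (3 − 2) − 0 = 1, and there is no ∂_2, so H_1 = Z.

As a check, the Euler characteristic is 3 − 3 = 0, which agrees with 1 − 1 = 0.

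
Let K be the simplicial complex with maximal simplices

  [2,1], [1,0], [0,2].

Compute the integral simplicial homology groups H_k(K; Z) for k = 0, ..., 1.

H_0 ≅ Z,  H_1 ≅ Z.

Order the vertices as 0 < 1 < 2. Listing each simplex with vertices in this order, K has dimension 1 with simplices:

  0-simplices (3): [0], [1], [2]
  1-simplices (3): [0,1], [0,2], [1,2]

giving chain groups C_0 ≅ Z^3, C_1 ≅ Z^3.

Boundary ∂_1: C_1 → C_0 is given by ∂[p,q] = [q] − [p].
The 3×3 boundary matrix has rank 2 and Smith normal form diag(1,1).

From H_k ≅ ker(∂_k) / im(∂_{k+1}) we obtain:

  H_0: rank C_0 − rank ∂_1 = 3 − 2 = 1, and the invariant factors of ∂_1 are all 1, so H_0 = Z.
  H_1: rank ker ∂_1 − rank ∂_2 = (3 − 2) − 0 = 1, and there is no ∂_2, so H_1 = Z.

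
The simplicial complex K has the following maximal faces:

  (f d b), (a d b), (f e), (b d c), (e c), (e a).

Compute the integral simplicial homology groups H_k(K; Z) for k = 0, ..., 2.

We work with the vertex ordering a < b < c < d < e < f. The simplices of K, each written with vertices in increasing order, are:

  0-simplices (6): a, b, c, d, e, f
  1-simplices (10): ab, ad, ae, bc, bd, bf, cd, ce, df, ef
  2-simplices (3): abd, bcd, bdf

Hence C_0 ≅ Z^6, C_1 ≅ Z^10, C_2 ≅ Z^3.

∂_1: C_1 → C_0 is given by ∂[p,q] = [q] − [p].
The resulting 6×10 matrix has rank 5, and its Smith normal form has invariant factors (1,1,1,1,1).

Boundary ∂_2: C_2 → C_1 sends each 2-simplex [p,q,r] to [q,r] − [p,r] + [p,q]. For instance
  ∂bdf = df − bf + bd,
  ∂abd = bd − ad + ab.
This gives a 10×3 integer matrix of rank 3; reducing to Smith normal form yields diagonal entries (1,1,1).

Computing H_k = (kernel of ∂_k) / (image of ∂_{k+1}):

  H_0: rank C_0 − rank ∂_1 = 6 − 5 = 1, and the invariant factors of ∂_1 are all 1, so H_0 = Z.
  H_1: rank ker ∂_1 − rank ∂_2 = (10 − 5) − 3 = 2, and the invariant factors of ∂_2 are all 1, so H_1 = Z^2.
  H_2: rank ker ∂_2 − rank ∂_3 = (3 − 3) − 0 = 0, and there is no ∂_3, so H_2 = 0.

H_0 ≅ Z,  H_1 ≅ Z^2,  H_2 = 0.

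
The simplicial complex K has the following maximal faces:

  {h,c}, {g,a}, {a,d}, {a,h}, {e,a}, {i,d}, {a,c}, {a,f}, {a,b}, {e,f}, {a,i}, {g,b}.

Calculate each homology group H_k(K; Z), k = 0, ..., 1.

H_0 ≅ Z,  H_1 ≅ Z^4.

K has 9 vertices, 12 edges.
rank ∂_0 = 0, rank ∂_1 = 8 ⇒ b_0 = 9 − 0 − 8 = 1; all invariant factors of ∂_1 are 1 so no torsion. So H_0 ≅ Z.
rank ∂_1 = 8, rank ∂_2 = 0 ⇒ b_1 = 12 − 8 − 0 = 4. So H_1 ≅ Z^4.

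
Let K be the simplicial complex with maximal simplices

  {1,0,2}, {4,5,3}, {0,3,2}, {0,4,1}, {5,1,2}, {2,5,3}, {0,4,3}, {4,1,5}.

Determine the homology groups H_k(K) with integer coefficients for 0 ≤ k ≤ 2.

H_0 ≅ Z,  H_1 = 0,  H_2 ≅ Z.

Take the total order 0 < 1 < 2 < 3 < 4 < 5 on the vertex set. Then K (dimension 2) consists of the simplices:

  0-simplices (6): [0], [1], [2], [3], [4], [5]
  1-simplices (12): [0,1], [0,2], [0,3], [0,4], [1,2], [1,4], [1,5], [2,3], [2,5], [3,4], [3,5], [4,5]
  2-simplices (8): [0,1,2], [0,1,4], [0,2,3], [0,3,4], [1,2,5], [1,4,5], [2,3,5], [3,4,5]

Hence C_0 ≅ Z^6, C_1 ≅ Z^12, C_2 ≅ Z^8.

∂_1: C_1 → C_0 is given by ∂[p,q] = [q] − [p].
The 6×12 boundary matrix has rank 5 and Smith normal form diag(1,1,1,1,1).

Boundary ∂_2: C_2 → C_1 maps a triangle to the signed sum of its edges. For instance
  ∂[1,4,5] = [4,5] − [1,5] + [1,4],
  ∂[0,1,2] = [1,2] − [0,2] + [0,1].
As a 12×8 matrix over Z this has rank 7, with invariant factors (1,1,1,1,1,1,1).

Computing H_k = (kernel of ∂_k) / (image of ∂_{k+1}):

  H_0: rank C_0 − rank ∂_1 = 6 − 5 = 1, and the invariant factors of ∂_1 are all 1, so H_0 ≅ Z.
  H_1: rank ker ∂_1 − rank ∂_2 = (12 − 5) − 7 = 0, and the invariant factors of ∂_2 are all 1, so H_1 ≅ 0.
  H_2: rank ker ∂_2 − rank ∂_3 = (8 − 7) − 0 = 1, and there is no ∂_3, so H_2 ≅ Z.

(K is a triangulation of the 2-sphere S^2.)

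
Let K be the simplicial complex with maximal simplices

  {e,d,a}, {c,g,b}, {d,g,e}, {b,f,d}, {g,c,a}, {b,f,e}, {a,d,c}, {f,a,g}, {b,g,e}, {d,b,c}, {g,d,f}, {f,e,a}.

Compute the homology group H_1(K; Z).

Order the vertices as a < b < c < d < e < f < g. Listing each simplex with vertices in this order, K has dimension 2 with simplices:

  0-simplices (7): a, b, c, d, e, f, g
  1-simplices (18): ac, ad, ae, af, ag, bc, bd, be, bf, bg, cd, cg, de, df, dg, ef, eg, fg
  2-simplices (12): acd, acg, ade, aef, afg, bcd, bcg, bdf, bef, beg, deg, dfg

Hence C_0 ≅ Z^7, C_1 ≅ Z^18, C_2 ≅ Z^12.

The boundary map ∂_1: C_1 → C_0 sends each edge [p,q] (with p < q) to q − p.
As a 7×18 matrix over Z this has rank 6, with invariant factors (1,1,1,1,1,1).

The boundary map ∂_2: C_2 → C_1 maps a triangle to the signed sum of its edges. For instance
  ∂ade = de − ae + ad,
  ∂afg = fg − ag + af.
As a 18×12 matrix over Z this has rank 12, with invariant factors (1,1,1,1,1,1,1,1,1,1,1,2).

Now H_k = ker ∂_k / im ∂_{k+1}, so:

  H_1: rank ker ∂_1 − rank ∂_2 = (18 − 6) − 12 = 0, and ∂_2 has invariant factor 2 > 1, so H_1 ≅ Z/2Z.

H_1 = Z/2Z.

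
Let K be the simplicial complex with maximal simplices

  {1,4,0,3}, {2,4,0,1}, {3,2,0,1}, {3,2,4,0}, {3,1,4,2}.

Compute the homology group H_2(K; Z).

Order the vertices as 0 < 1 < 2 < 3 < 4. Listing each simplex with vertices in this order, K has dimension 3 with simplices:

  0-simplices (5): [0], [1], [2], [3], [4]
  1-simplices (10): [0,1], [0,2], [0,3], [0,4], [1,2], [1,3], [1,4], [2,3], [2,4], [3,4]
  2-simplices (10): [0,1,2], [0,1,3], [0,1,4], [0,2,3], [0,2,4], [0,3,4], [1,2,3], [1,2,4], [1,3,4], [2,3,4]
  3-simplices (5): [0,1,2,3], [0,1,2,4], [0,1,3,4], [0,2,3,4], [1,2,3,4]

Hence C_0 ≅ Z^5, C_1 ≅ Z^10, C_2 ≅ Z^10, C_3 ≅ Z^5.

Boundary ∂_1: C_1 → C_0 is given by ∂[p,q] = [q] − [p].
As a 5×10 matrix over Z this has rank 4, with invariant factors (1,1,1,1).

∂_2: C_2 → C_1 sends each 2-simplex [p,q,r] to [q,r] − [p,r] + [p,q]. For instance
  ∂[0,1,3] = [1,3] − [0,3] + [0,1],
  ∂[0,1,4] = [1,4] − [0,4] + [0,1].
This gives a 10×10 integer matrix of rank 6; reducing to Smith normal form yields diagonal entries (1,1,1,1,1,1).

Boundary ∂_3: C_3 → C_2 sends each 3-simplex σ to the alternating sum Σ_i (−1)^i (σ with its i-th vertex removed). For instance
  ∂[1,2,3,4] = [2,3,4] − [1,3,4] + [1,2,4] − [1,2,3],
  ∂[0,1,2,3] = [1,2,3] − [0,2,3] + [0,1,3] − [0,1,2].
The 10×5 boundary matrix has rank 4 and Smith normal form diag(1,1,1,1).

Computing H_k = (kernel of ∂_k) / (image of ∂_{k+1}):

  H_2: rank ker ∂_2 − rank ∂_3 = (10 − 6) − 4 = 0, and the invariant factors of ∂_3 are all 1, so H_2 = 0.

H_2 = 0.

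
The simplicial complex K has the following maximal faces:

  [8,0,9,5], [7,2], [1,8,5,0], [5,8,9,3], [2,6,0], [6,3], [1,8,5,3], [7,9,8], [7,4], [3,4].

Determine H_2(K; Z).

Fix the vertex order 0 < 1 < 2 < 3 < 4 < 5 < 6 < 7 < 8 < 9 and write every simplex with vertices in increasing order. Then dim K = 3 and the simplices of K are:

  0-simplices (10): [0], [1], [2], [3], [4], [5], [6], [7], [8], [9]
  1-simplices (22): [0,1], [0,2], [0,5], [0,6], [0,8], [0,9], [1,3], [1,5], [1,8], [2,6], [2,7], [3,4], [3,5], [3,6], [3,8], [3,9], [4,7], [5,8], [5,9], [7,8], [7,9], [8,9]
  2-simplices (14): [0,1,5], [0,1,8], [0,2,6], [0,5,8], [0,5,9], [0,8,9], [1,3,5], [1,3,8], [1,5,8], [3,5,8], [3,5,9], [3,8,9], [5,8,9], [7,8,9]
  3-simplices (4): [0,1,5,8], [0,5,8,9], [1,3,5,8], [3,5,8,9]

Hence C_0 ≅ Z^10, C_1 ≅ Z^22, C_2 ≅ Z^14, C_3 ≅ Z^4.

Boundary ∂_1: C_1 → C_0 maps an edge to its endpoints' difference, ∂[p,q] = q − p. For instance
  ∂[3,8] = [8] − [3].
As a 10×22 matrix over Z this has rank 9, with invariant factors (1,1,1,1,1,1,1,1,1).

Boundary ∂_2: C_2 → C_1 maps a triangle to the signed sum of its edges. For instance
  ∂[0,5,9] = [5,9] − [0,9] + [0,5],
  ∂[3,5,8] = [5,8] − [3,8] + [3,5].
The 22×14 boundary matrix has rank 10 and Smith normal form diag(1,1,1,1,1,1,1,1,1,1).

Boundary ∂_3: C_3 → C_2 sends each 3-simplex σ to the alternating sum Σ_i (−1)^i (σ with its i-th vertex removed). For instance
  ∂[0,1,5,8] = [1,5,8] − [0,5,8] + [0,1,8] − [0,1,5],
  ∂[0,5,8,9] = [5,8,9] − [0,8,9] + [0,5,9] − [0,5,8].
As a 14×4 matrix over Z this has rank 4, with invariant factors (1,1,1,1).

From H_k ≅ ker(∂_k) / im(∂_{k+1}) we obtain:

  H_2: rank ker ∂_2 − rank ∂_3 = (14 − 10) − 4 = 0, and the invariant factors of ∂_3 are all 1, so H_2 ≅ 0.

H_2 ≅ 0.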